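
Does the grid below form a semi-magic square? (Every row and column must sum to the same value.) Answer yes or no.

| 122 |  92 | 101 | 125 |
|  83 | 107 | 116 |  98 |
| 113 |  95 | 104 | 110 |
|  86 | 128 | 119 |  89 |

No — row 2 sums to 404 but column 3 sums to 440.

Row 1: 122 + 92 + 101 + 125 = 440.
Row 2: 83 + 107 + 116 + 98 = 404.
Row 3: 113 + 95 + 104 + 110 = 422.
Row 4: 86 + 128 + 119 + 89 = 422.
Column 1: 122 + 83 + 113 + 86 = 404.
Column 2: 92 + 107 + 95 + 128 = 422.
Column 3: 101 + 116 + 104 + 119 = 440.
Column 4: 125 + 98 + 110 + 89 = 422.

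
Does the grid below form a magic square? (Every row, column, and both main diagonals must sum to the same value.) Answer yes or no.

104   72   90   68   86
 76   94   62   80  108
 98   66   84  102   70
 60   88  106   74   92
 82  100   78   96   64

Row 1: 104 + 72 + 90 + 68 + 86 = 420.
Row 2: 76 + 94 + 62 + 80 + 108 = 420.
Row 3: 98 + 66 + 84 + 102 + 70 = 420.
Row 4: 60 + 88 + 106 + 74 + 92 = 420.
Row 5: 82 + 100 + 78 + 96 + 64 = 420.
Column 1: 104 + 76 + 98 + 60 + 82 = 420.
Column 2: 72 + 94 + 66 + 88 + 100 = 420.
Column 3: 90 + 62 + 84 + 106 + 78 = 420.
Column 4: 68 + 80 + 102 + 74 + 96 = 420.
Column 5: 86 + 108 + 70 + 92 + 64 = 420.
Main diagonal: 104 + 94 + 84 + 74 + 64 = 420.
Anti-diagonal: 86 + 80 + 84 + 88 + 82 = 420.
All lines sum to 420.

Yes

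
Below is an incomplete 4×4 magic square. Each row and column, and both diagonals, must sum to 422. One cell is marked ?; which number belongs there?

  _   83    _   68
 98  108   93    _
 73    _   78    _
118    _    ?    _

113

Row 2 must total 422; the given cells sum to 299, so (2,4) = 123.
Column 1: 98 + 73 + 118 + ? = 422, so (1,1) = 133.
Main diagonal: 133 + 108 + 78 + ? = 422, so (4,4) = 103.
Anti-diagonal: 68 + 93 + 118 + ? = 422, so (3,2) = 143.
The remaining cell in row 1 is (1,3) = 422 − 284 = 138.
The remaining cell in row 3 is (3,4) = 422 − 294 = 128.
From column 2, 422 − (83 + 108 + 143) gives (4,2) = 88.
Column 3: 138 + 93 + 78 + ? = 422, so (4,3) = 113.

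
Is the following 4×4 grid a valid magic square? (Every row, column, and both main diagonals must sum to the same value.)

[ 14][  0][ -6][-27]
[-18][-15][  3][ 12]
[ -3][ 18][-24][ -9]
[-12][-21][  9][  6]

Row 1: 14 + 0 + (-6) + (-27) = -19.
Row 2: -18 + (-15) + 3 + 12 = -18.
Row 3: -3 + 18 + (-24) + (-9) = -18.
Row 4: -12 + (-21) + 9 + 6 = -18.
Column 1: 14 + (-18) + (-3) + (-12) = -19.
Column 2: 0 + (-15) + 18 + (-21) = -18.
Column 3: -6 + 3 + (-24) + 9 = -18.
Column 4: -27 + 12 + (-9) + 6 = -18.
Main diagonal: 14 + (-15) + (-24) + 6 = -19.
Anti-diagonal: -27 + 3 + 18 + (-12) = -18.

No — row 1 sums to -19 but row 4 sums to -18.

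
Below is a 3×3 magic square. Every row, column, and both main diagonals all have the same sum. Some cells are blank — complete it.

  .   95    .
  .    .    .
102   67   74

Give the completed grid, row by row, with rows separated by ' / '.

Row 3 is already complete: 102 + 67 + 74 = 243, so that is the magic constant.
Column 2 must total 243; the given cells sum to 162, so (2,2) = 81.
Main diagonal must total 243; the given cells sum to 155, so (1,1) = 88.
The remaining cell in anti-diagonal is (1,3) = 243 − 183 = 60.
The remaining cell in column 1 is (2,1) = 243 − 190 = 53.
The remaining cell in column 3 is (2,3) = 243 − 134 = 109.

88 95 60 / 53 81 109 / 102 67 74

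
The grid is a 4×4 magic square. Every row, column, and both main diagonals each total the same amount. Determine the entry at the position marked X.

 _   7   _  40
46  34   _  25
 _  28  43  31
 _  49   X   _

Column 2 is complete and sums to 118; that is the magic constant.
The remaining cell in row 2 is (2,3) = 118 − 105 = 13.
From row 3, 118 − (28 + 43 + 31) gives (3,1) = 16.
Column 4 needs 118; the known cells sum to 96, so (4,4) = 22.
Main diagonal must total 118; the given cells sum to 99, so (1,1) = 19.
From anti-diagonal, 118 − (40 + 13 + 28) gives (4,1) = 37.
Using row 1: 19 + 7 + 40 + ? → (1,3) = 118 − 66 = 52.
Row 4: 37 + 49 + 22 + ? = 118, so (4,3) = 10.

10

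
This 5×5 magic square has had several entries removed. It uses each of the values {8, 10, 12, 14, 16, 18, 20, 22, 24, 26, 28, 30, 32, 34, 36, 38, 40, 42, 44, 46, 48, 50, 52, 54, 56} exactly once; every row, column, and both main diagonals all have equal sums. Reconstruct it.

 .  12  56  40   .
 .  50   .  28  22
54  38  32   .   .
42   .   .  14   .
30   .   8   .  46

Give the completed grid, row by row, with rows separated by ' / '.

The 25 entries sum to 800, so each line sums to 800/5 = 160.
Main diagonal needs 160; the known cells sum to 142, so (1,1) = 18.
Row 1 needs 160; the known cells sum to 126, so (1,5) = 34.
Column 1 must total 160; the given cells sum to 144, so (2,1) = 16.
Anti-diagonal: 34 + 28 + 32 + 30 + ? = 160, so (4,2) = 36.
Row 2: 16 + 50 + 28 + 22 + ? = 160, so (2,3) = 44.
Column 2 must total 160; the given cells sum to 136, so (5,2) = 24.
Column 3: 56 + 44 + 32 + 8 + ? = 160, so (4,3) = 20.
Using row 4: 42 + 36 + 20 + 14 + ? → (4,5) = 160 − 112 = 48.
From row 5, 160 − (30 + 24 + 8 + 46) gives (5,4) = 52.
Column 4 needs 160; the known cells sum to 134, so (3,4) = 26.
Column 5 must total 160; the given cells sum to 150, so (3,5) = 10.

18 12 56 40 34 / 16 50 44 28 22 / 54 38 32 26 10 / 42 36 20 14 48 / 30 24 8 52 46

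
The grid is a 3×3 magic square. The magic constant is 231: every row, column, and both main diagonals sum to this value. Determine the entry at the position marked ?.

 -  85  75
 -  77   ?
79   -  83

From row 1, 231 − (85 + 75) gives (1,1) = 71.
Row 3 must total 231; the given cells sum to 162, so (3,2) = 69.
Using column 1: 71 + 79 + ? → (2,1) = 231 − 150 = 81.
Column 3: 75 + 83 + ? = 231, so (2,3) = 73.

73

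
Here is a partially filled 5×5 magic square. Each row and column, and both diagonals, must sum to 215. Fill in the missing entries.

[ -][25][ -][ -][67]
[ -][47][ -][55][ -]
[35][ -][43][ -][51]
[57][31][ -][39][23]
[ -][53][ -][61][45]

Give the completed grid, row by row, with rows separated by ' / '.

From row 4, 215 − (57 + 31 + 39 + 23) gives (4,3) = 65.
The remaining cell in column 2 is (3,2) = 215 − 156 = 59.
Column 5 must total 215; the given cells sum to 186, so (2,5) = 29.
The remaining cell in main diagonal is (1,1) = 215 − 174 = 41.
Anti-diagonal must total 215; the given cells sum to 196, so (5,1) = 19.
Row 3 must total 215; the given cells sum to 188, so (3,4) = 27.
Row 5 needs 215; the known cells sum to 178, so (5,3) = 37.
Column 1 needs 215; the known cells sum to 152, so (2,1) = 63.
From column 4, 215 − (55 + 27 + 39 + 61) gives (1,4) = 33.
The remaining cell in row 1 is (1,3) = 215 − 166 = 49.
The remaining cell in row 2 is (2,3) = 215 − 194 = 21.

41 25 49 33 67 / 63 47 21 55 29 / 35 59 43 27 51 / 57 31 65 39 23 / 19 53 37 61 45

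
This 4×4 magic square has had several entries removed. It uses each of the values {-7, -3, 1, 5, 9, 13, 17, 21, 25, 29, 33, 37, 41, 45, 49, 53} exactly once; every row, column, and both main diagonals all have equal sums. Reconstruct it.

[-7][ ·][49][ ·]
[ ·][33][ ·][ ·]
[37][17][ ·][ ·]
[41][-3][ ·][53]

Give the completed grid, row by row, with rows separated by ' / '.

The 16 entries sum to 368, so each line sums to 368/4 = 92.
Row 4 needs 92; the known cells sum to 91, so (4,3) = 1.
Using column 1: -7 + 37 + 41 + ? → (2,1) = 92 − 71 = 21.
Column 2 must total 92; the given cells sum to 47, so (1,2) = 45.
From main diagonal, 92 − (-7 + 33 + 53) gives (3,3) = 13.
Row 1: -7 + 45 + 49 + ? = 92, so (1,4) = 5.
The remaining cell in row 3 is (3,4) = 92 − 67 = 25.
The remaining cell in column 3 is (2,3) = 92 − 63 = 29.
From column 4, 92 − (5 + 25 + 53) gives (2,4) = 9.

-7 45 49 5 / 21 33 29 9 / 37 17 13 25 / 41 -3 1 53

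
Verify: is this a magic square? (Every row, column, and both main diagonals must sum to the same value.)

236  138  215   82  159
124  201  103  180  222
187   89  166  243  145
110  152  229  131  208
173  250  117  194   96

Yes

Row 1: 236 + 138 + 215 + 82 + 159 = 830.
Row 2: 124 + 201 + 103 + 180 + 222 = 830.
Row 3: 187 + 89 + 166 + 243 + 145 = 830.
Row 4: 110 + 152 + 229 + 131 + 208 = 830.
Row 5: 173 + 250 + 117 + 194 + 96 = 830.
Column 1: 236 + 124 + 187 + 110 + 173 = 830.
Column 2: 138 + 201 + 89 + 152 + 250 = 830.
Column 3: 215 + 103 + 166 + 229 + 117 = 830.
Column 4: 82 + 180 + 243 + 131 + 194 = 830.
Column 5: 159 + 222 + 145 + 208 + 96 = 830.
Main diagonal: 236 + 201 + 166 + 131 + 96 = 830.
Anti-diagonal: 159 + 180 + 166 + 152 + 173 = 830.
All lines sum to 830.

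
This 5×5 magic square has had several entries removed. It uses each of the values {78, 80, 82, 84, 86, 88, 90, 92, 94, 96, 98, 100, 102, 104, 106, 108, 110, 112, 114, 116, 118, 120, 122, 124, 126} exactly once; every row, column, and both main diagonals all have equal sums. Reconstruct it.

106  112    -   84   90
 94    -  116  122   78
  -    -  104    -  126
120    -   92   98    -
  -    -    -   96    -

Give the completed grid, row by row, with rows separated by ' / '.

106 112 118 84 90 / 94 100 116 122 78 / 82 88 104 110 126 / 120 86 92 98 114 / 108 124 80 96 102

The 25 entries sum to 2550, so each line sums to 2550/5 = 510.
Row 1 needs 510; the known cells sum to 392, so (1,3) = 118.
Using row 2: 94 + 116 + 122 + 78 + ? → (2,2) = 510 − 410 = 100.
Column 3: 118 + 116 + 104 + 92 + ? = 510, so (5,3) = 80.
Using column 4: 84 + 122 + 98 + 96 + ? → (3,4) = 510 − 400 = 110.
The remaining cell in main diagonal is (5,5) = 510 − 408 = 102.
From column 5, 510 − (90 + 78 + 126 + 102) gives (4,5) = 114.
Row 4 needs 510; the known cells sum to 424, so (4,2) = 86.
From anti-diagonal, 510 − (90 + 122 + 104 + 86) gives (5,1) = 108.
Row 5: 108 + 80 + 96 + 102 + ? = 510, so (5,2) = 124.
Column 1 needs 510; the known cells sum to 428, so (3,1) = 82.
The remaining cell in column 2 is (3,2) = 510 − 422 = 88.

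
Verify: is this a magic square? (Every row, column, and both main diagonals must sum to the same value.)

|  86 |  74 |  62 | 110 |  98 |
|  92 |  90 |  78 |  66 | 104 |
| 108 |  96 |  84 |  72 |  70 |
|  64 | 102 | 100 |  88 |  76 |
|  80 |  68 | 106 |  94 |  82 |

Row 1: 86 + 74 + 62 + 110 + 98 = 430.
Row 2: 92 + 90 + 78 + 66 + 104 = 430.
Row 3: 108 + 96 + 84 + 72 + 70 = 430.
Row 4: 64 + 102 + 100 + 88 + 76 = 430.
Row 5: 80 + 68 + 106 + 94 + 82 = 430.
Column 1: 86 + 92 + 108 + 64 + 80 = 430.
Column 2: 74 + 90 + 96 + 102 + 68 = 430.
Column 3: 62 + 78 + 84 + 100 + 106 = 430.
Column 4: 110 + 66 + 72 + 88 + 94 = 430.
Column 5: 98 + 104 + 70 + 76 + 82 = 430.
Main diagonal: 86 + 90 + 84 + 88 + 82 = 430.
Anti-diagonal: 98 + 66 + 84 + 102 + 80 = 430.
All lines sum to 430.

Yes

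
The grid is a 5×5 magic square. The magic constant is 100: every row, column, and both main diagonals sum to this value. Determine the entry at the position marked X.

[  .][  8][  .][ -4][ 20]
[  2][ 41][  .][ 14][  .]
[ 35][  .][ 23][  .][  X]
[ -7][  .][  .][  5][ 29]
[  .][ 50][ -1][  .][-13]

11

From main diagonal, 100 − (41 + 23 + 5 + (-13)) gives (1,1) = 44.
Row 1: 44 + 8 + (-4) + 20 + ? = 100, so (1,3) = 32.
From column 1, 100 − (44 + 2 + 35 + (-7)) gives (5,1) = 26.
Anti-diagonal: 20 + 14 + 23 + 26 + ? = 100, so (4,2) = 17.
Row 4 needs 100; the known cells sum to 44, so (4,3) = 56.
Row 5 needs 100; the known cells sum to 62, so (5,4) = 38.
From column 2, 100 − (8 + 41 + 17 + 50) gives (3,2) = -16.
Column 3 needs 100; the known cells sum to 110, so (2,3) = -10.
Using column 4: -4 + 14 + 5 + 38 + ? → (3,4) = 100 − 53 = 47.
Row 2 needs 100; the known cells sum to 47, so (2,5) = 53.
The remaining cell in row 3 is (3,5) = 100 − 89 = 11.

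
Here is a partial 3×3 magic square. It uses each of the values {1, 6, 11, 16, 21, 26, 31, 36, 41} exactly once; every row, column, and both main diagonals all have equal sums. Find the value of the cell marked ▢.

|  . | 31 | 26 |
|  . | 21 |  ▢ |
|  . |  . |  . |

1

The 9 entries sum to 189, so each line sums to 189/3 = 63.
Row 1: 31 + 26 + ? = 63, so (1,1) = 6.
Column 2 needs 63; the known cells sum to 52, so (3,2) = 11.
Main diagonal: 6 + 21 + ? = 63, so (3,3) = 36.
The remaining cell in anti-diagonal is (3,1) = 63 − 47 = 16.
The remaining cell in column 1 is (2,1) = 63 − 22 = 41.
Column 3 must total 63; the given cells sum to 62, so (2,3) = 1.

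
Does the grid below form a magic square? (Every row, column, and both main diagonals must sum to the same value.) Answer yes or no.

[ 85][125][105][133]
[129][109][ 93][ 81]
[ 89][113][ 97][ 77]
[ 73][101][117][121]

No — column 2 sums to 448 but column 4 sums to 412.

Row 1: 85 + 125 + 105 + 133 = 448.
Row 2: 129 + 109 + 93 + 81 = 412.
Row 3: 89 + 113 + 97 + 77 = 376.
Row 4: 73 + 101 + 117 + 121 = 412.
Column 1: 85 + 129 + 89 + 73 = 376.
Column 2: 125 + 109 + 113 + 101 = 448.
Column 3: 105 + 93 + 97 + 117 = 412.
Column 4: 133 + 81 + 77 + 121 = 412.
Main diagonal: 85 + 109 + 97 + 121 = 412.
Anti-diagonal: 133 + 93 + 113 + 73 = 412.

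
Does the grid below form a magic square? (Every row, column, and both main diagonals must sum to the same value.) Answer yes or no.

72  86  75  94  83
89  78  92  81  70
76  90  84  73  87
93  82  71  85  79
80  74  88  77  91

Row 1: 72 + 86 + 75 + 94 + 83 = 410.
Row 2: 89 + 78 + 92 + 81 + 70 = 410.
Row 3: 76 + 90 + 84 + 73 + 87 = 410.
Row 4: 93 + 82 + 71 + 85 + 79 = 410.
Row 5: 80 + 74 + 88 + 77 + 91 = 410.
Column 1: 72 + 89 + 76 + 93 + 80 = 410.
Column 2: 86 + 78 + 90 + 82 + 74 = 410.
Column 3: 75 + 92 + 84 + 71 + 88 = 410.
Column 4: 94 + 81 + 73 + 85 + 77 = 410.
Column 5: 83 + 70 + 87 + 79 + 91 = 410.
Main diagonal: 72 + 78 + 84 + 85 + 91 = 410.
Anti-diagonal: 83 + 81 + 84 + 82 + 80 = 410.
All lines sum to 410.

Yes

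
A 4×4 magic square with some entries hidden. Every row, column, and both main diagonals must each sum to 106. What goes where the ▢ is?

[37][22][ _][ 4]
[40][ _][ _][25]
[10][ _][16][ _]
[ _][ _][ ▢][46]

Using row 1: 37 + 22 + 4 + ? → (1,3) = 106 − 63 = 43.
Column 1 needs 106; the known cells sum to 87, so (4,1) = 19.
The remaining cell in column 4 is (3,4) = 106 − 75 = 31.
Main diagonal must total 106; the given cells sum to 99, so (2,2) = 7.
Row 2: 40 + 7 + 25 + ? = 106, so (2,3) = 34.
Row 3 needs 106; the known cells sum to 57, so (3,2) = 49.
Using column 2: 22 + 7 + 49 + ? → (4,2) = 106 − 78 = 28.
Using column 3: 43 + 34 + 16 + ? → (4,3) = 106 − 93 = 13.

13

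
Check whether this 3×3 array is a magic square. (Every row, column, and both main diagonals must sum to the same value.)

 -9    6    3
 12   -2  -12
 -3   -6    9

Row 1: -9 + 6 + 3 = 0.
Row 2: 12 + (-2) + (-12) = -2.
Row 3: -3 + (-6) + 9 = 0.
Column 1: -9 + 12 + (-3) = 0.
Column 2: 6 + (-2) + (-6) = -2.
Column 3: 3 + (-12) + 9 = 0.
Main diagonal: -9 + (-2) + 9 = -2.
Anti-diagonal: 3 + (-2) + (-3) = -2.

No — row 3 sums to 0 but anti-diagonal sums to -2.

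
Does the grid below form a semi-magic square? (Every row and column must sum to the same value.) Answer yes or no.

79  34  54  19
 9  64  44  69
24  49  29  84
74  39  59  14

Yes

Row 1: 79 + 34 + 54 + 19 = 186.
Row 2: 9 + 64 + 44 + 69 = 186.
Row 3: 24 + 49 + 29 + 84 = 186.
Row 4: 74 + 39 + 59 + 14 = 186.
Column 1: 79 + 9 + 24 + 74 = 186.
Column 2: 34 + 64 + 49 + 39 = 186.
Column 3: 54 + 44 + 29 + 59 = 186.
Column 4: 19 + 69 + 84 + 14 = 186.
All lines sum to 186.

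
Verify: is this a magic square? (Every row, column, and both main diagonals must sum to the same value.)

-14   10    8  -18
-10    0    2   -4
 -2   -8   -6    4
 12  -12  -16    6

Row 1: -14 + 10 + 8 + (-18) = -14.
Row 2: -10 + 0 + 2 + (-4) = -12.
Row 3: -2 + (-8) + (-6) + 4 = -12.
Row 4: 12 + (-12) + (-16) + 6 = -10.
Column 1: -14 + (-10) + (-2) + 12 = -14.
Column 2: 10 + 0 + (-8) + (-12) = -10.
Column 3: 8 + 2 + (-6) + (-16) = -12.
Column 4: -18 + (-4) + 4 + 6 = -12.
Main diagonal: -14 + 0 + (-6) + 6 = -14.
Anti-diagonal: -18 + 2 + (-8) + 12 = -12.

No — row 3 sums to -12 but row 4 sums to -10.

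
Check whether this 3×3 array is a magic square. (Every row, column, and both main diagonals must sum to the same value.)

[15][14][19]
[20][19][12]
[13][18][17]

No — row 3 sums to 48 but row 2 sums to 51.

Row 1: 15 + 14 + 19 = 48.
Row 2: 20 + 19 + 12 = 51.
Row 3: 13 + 18 + 17 = 48.
Column 1: 15 + 20 + 13 = 48.
Column 2: 14 + 19 + 18 = 51.
Column 3: 19 + 12 + 17 = 48.
Main diagonal: 15 + 19 + 17 = 51.
Anti-diagonal: 19 + 19 + 13 = 51.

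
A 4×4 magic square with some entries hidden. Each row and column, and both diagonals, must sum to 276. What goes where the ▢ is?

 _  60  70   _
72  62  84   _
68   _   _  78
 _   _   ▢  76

Row 2: 72 + 62 + 84 + ? = 276, so (2,4) = 58.
From column 4, 276 − (58 + 78 + 76) gives (1,4) = 64.
From row 1, 276 − (60 + 70 + 64) gives (1,1) = 82.
Column 1: 82 + 72 + 68 + ? = 276, so (4,1) = 54.
Using main diagonal: 82 + 62 + 76 + ? → (3,3) = 276 − 220 = 56.
Anti-diagonal must total 276; the given cells sum to 202, so (3,2) = 74.
Using column 2: 60 + 62 + 74 + ? → (4,2) = 276 − 196 = 80.
Using column 3: 70 + 84 + 56 + ? → (4,3) = 276 − 210 = 66.

66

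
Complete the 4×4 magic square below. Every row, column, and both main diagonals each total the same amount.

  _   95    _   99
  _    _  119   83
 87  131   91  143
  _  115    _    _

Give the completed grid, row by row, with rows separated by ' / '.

123 95 135 99 / 139 111 119 83 / 87 131 91 143 / 103 115 107 127

Row 3 is already complete: 87 + 131 + 91 + 143 = 452, so that is the magic constant.
From column 2, 452 − (95 + 131 + 115) gives (2,2) = 111.
From column 4, 452 − (99 + 83 + 143) gives (4,4) = 127.
Main diagonal needs 452; the known cells sum to 329, so (1,1) = 123.
Anti-diagonal needs 452; the known cells sum to 349, so (4,1) = 103.
From row 1, 452 − (123 + 95 + 99) gives (1,3) = 135.
Using row 2: 111 + 119 + 83 + ? → (2,1) = 452 − 313 = 139.
The remaining cell in row 4 is (4,3) = 452 − 345 = 107.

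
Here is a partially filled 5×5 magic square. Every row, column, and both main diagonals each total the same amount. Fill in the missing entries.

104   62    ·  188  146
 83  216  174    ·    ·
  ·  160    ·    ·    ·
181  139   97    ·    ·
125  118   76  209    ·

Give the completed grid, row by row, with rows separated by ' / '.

104 62 195 188 146 / 83 216 174 132 90 / 202 160 153 111 69 / 181 139 97 55 223 / 125 118 76 209 167

Column 2 is already complete: 62 + 216 + 160 + 139 + 118 = 695, so that is the magic constant.
Row 1: 104 + 62 + 188 + 146 + ? = 695, so (1,3) = 195.
Row 5: 125 + 118 + 76 + 209 + ? = 695, so (5,5) = 167.
The remaining cell in column 1 is (3,1) = 695 − 493 = 202.
Column 3 needs 695; the known cells sum to 542, so (3,3) = 153.
Main diagonal needs 695; the known cells sum to 640, so (4,4) = 55.
Using anti-diagonal: 146 + 153 + 139 + 125 + ? → (2,4) = 695 − 563 = 132.
Using row 2: 83 + 216 + 174 + 132 + ? → (2,5) = 695 − 605 = 90.
From row 4, 695 − (181 + 139 + 97 + 55) gives (4,5) = 223.
Using column 4: 188 + 132 + 55 + 209 + ? → (3,4) = 695 − 584 = 111.
The remaining cell in column 5 is (3,5) = 695 − 626 = 69.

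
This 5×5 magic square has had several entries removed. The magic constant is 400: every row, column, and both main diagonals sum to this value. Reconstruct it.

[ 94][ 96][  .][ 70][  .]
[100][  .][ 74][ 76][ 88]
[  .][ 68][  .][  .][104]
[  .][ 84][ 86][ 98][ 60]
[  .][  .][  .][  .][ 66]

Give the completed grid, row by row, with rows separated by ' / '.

94 96 58 70 82 / 100 62 74 76 88 / 56 68 80 92 104 / 72 84 86 98 60 / 78 90 102 64 66

Row 2 needs 400; the known cells sum to 338, so (2,2) = 62.
Row 4 must total 400; the given cells sum to 328, so (4,1) = 72.
Column 2: 96 + 62 + 68 + 84 + ? = 400, so (5,2) = 90.
Column 5 needs 400; the known cells sum to 318, so (1,5) = 82.
The remaining cell in main diagonal is (3,3) = 400 − 320 = 80.
From anti-diagonal, 400 − (82 + 76 + 80 + 84) gives (5,1) = 78.
The remaining cell in row 1 is (1,3) = 400 − 342 = 58.
Column 1 must total 400; the given cells sum to 344, so (3,1) = 56.
Column 3: 58 + 74 + 80 + 86 + ? = 400, so (5,3) = 102.
The remaining cell in row 3 is (3,4) = 400 − 308 = 92.
Row 5 needs 400; the known cells sum to 336, so (5,4) = 64.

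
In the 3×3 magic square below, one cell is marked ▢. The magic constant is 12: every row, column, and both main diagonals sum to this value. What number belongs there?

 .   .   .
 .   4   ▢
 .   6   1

8

Row 3 needs 12; the known cells sum to 7, so (3,1) = 5.
Column 2 must total 12; the given cells sum to 10, so (1,2) = 2.
Main diagonal must total 12; the given cells sum to 5, so (1,1) = 7.
The remaining cell in anti-diagonal is (1,3) = 12 − 9 = 3.
Column 1 must total 12; the given cells sum to 12, so (2,1) = 0.
Column 3 needs 12; the known cells sum to 4, so (2,3) = 8.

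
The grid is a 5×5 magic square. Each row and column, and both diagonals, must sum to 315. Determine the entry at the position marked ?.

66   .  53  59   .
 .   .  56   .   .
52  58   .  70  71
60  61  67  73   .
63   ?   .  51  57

69

Row 3 needs 315; the known cells sum to 251, so (3,3) = 64.
From row 4, 315 − (60 + 61 + 67 + 73) gives (4,5) = 54.
Using column 1: 66 + 52 + 60 + 63 + ? → (2,1) = 315 − 241 = 74.
Column 3: 53 + 56 + 64 + 67 + ? = 315, so (5,3) = 75.
Column 4 needs 315; the known cells sum to 253, so (2,4) = 62.
Main diagonal: 66 + 64 + 73 + 57 + ? = 315, so (2,2) = 55.
The remaining cell in anti-diagonal is (1,5) = 315 − 250 = 65.
The remaining cell in row 1 is (1,2) = 315 − 243 = 72.
Using row 2: 74 + 55 + 56 + 62 + ? → (2,5) = 315 − 247 = 68.
From row 5, 315 − (63 + 75 + 51 + 57) gives (5,2) = 69.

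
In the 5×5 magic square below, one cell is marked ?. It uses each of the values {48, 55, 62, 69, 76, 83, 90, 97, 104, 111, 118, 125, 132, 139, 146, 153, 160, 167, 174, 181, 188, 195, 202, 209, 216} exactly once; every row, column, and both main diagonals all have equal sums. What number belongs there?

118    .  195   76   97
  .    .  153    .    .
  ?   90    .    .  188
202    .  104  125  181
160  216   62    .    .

69

The 25 entries sum to 3300, so each line sums to 3300/5 = 660.
Row 1 needs 660; the known cells sum to 486, so (1,2) = 174.
Using row 4: 202 + 104 + 125 + 181 + ? → (4,2) = 660 − 612 = 48.
The remaining cell in column 2 is (2,2) = 660 − 528 = 132.
Using column 3: 195 + 153 + 104 + 62 + ? → (3,3) = 660 − 514 = 146.
Main diagonal must total 660; the given cells sum to 521, so (5,5) = 139.
The remaining cell in anti-diagonal is (2,4) = 660 − 451 = 209.
The remaining cell in row 5 is (5,4) = 660 − 577 = 83.
Column 4 needs 660; the known cells sum to 493, so (3,4) = 167.
Using column 5: 97 + 188 + 181 + 139 + ? → (2,5) = 660 − 605 = 55.
Row 2: 132 + 153 + 209 + 55 + ? = 660, so (2,1) = 111.
Using row 3: 90 + 146 + 167 + 188 + ? → (3,1) = 660 − 591 = 69.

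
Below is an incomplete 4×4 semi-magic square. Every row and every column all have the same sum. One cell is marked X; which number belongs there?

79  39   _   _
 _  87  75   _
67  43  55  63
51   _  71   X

47

Row 3 is complete and sums to 228; that is the magic constant.
Using column 1: 79 + 67 + 51 + ? → (2,1) = 228 − 197 = 31.
Column 2 must total 228; the given cells sum to 169, so (4,2) = 59.
The remaining cell in column 3 is (1,3) = 228 − 201 = 27.
Row 1 needs 228; the known cells sum to 145, so (1,4) = 83.
From row 2, 228 − (31 + 87 + 75) gives (2,4) = 35.
The remaining cell in row 4 is (4,4) = 228 − 181 = 47.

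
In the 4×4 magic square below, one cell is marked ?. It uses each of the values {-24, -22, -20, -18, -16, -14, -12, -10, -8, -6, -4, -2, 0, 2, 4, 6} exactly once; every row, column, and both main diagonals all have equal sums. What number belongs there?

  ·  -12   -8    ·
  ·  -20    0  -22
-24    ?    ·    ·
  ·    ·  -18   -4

The 16 entries sum to -144, so each line sums to -144/4 = -36.
Row 2 must total -36; the given cells sum to -42, so (2,1) = 6.
Using column 3: -8 + 0 + (-18) + ? → (3,3) = -36 − (-26) = -10.
Main diagonal needs -36; the known cells sum to -34, so (1,1) = -2.
From row 1, -36 − (-2 + (-12) + (-8)) gives (1,4) = -14.
Using column 1: -2 + 6 + (-24) + ? → (4,1) = -36 − (-20) = -16.
Using column 4: -14 + (-22) + (-4) + ? → (3,4) = -36 − (-40) = 4.
Anti-diagonal needs -36; the known cells sum to -30, so (3,2) = -6.

-6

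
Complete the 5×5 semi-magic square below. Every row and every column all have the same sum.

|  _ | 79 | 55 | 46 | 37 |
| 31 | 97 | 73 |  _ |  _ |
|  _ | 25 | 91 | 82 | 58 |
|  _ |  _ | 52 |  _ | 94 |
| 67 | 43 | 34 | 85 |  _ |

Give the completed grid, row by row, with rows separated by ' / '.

Column 3 is already complete: 55 + 73 + 91 + 52 + 34 = 305, so that is the magic constant.
Row 1 needs 305; the known cells sum to 217, so (1,1) = 88.
The remaining cell in row 3 is (3,1) = 305 − 256 = 49.
Using row 5: 67 + 43 + 34 + 85 + ? → (5,5) = 305 − 229 = 76.
Column 1 needs 305; the known cells sum to 235, so (4,1) = 70.
The remaining cell in column 2 is (4,2) = 305 − 244 = 61.
Using column 5: 37 + 58 + 94 + 76 + ? → (2,5) = 305 − 265 = 40.
From row 2, 305 − (31 + 97 + 73 + 40) gives (2,4) = 64.
From row 4, 305 − (70 + 61 + 52 + 94) gives (4,4) = 28.

88 79 55 46 37 / 31 97 73 64 40 / 49 25 91 82 58 / 70 61 52 28 94 / 67 43 34 85 76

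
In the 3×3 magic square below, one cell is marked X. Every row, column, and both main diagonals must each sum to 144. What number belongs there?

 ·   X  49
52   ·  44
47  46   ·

Row 2 must total 144; the given cells sum to 96, so (2,2) = 48.
Row 3 must total 144; the given cells sum to 93, so (3,3) = 51.
Column 1 needs 144; the known cells sum to 99, so (1,1) = 45.
Column 2 must total 144; the given cells sum to 94, so (1,2) = 50.

50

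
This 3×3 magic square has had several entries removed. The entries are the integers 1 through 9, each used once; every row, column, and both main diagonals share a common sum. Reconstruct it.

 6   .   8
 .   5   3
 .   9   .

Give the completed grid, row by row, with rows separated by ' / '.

6 1 8 / 7 5 3 / 2 9 4

The entries are 1 through 9, which sum to 45, so each line sums to 45/3 = 15.
Row 1: 6 + 8 + ? = 15, so (1,2) = 1.
The remaining cell in row 2 is (2,1) = 15 − 8 = 7.
From column 1, 15 − (6 + 7) gives (3,1) = 2.
From column 3, 15 − (8 + 3) gives (3,3) = 4.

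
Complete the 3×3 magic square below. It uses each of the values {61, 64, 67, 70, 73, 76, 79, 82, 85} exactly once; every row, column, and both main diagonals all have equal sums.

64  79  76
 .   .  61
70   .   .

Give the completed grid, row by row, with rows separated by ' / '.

64 79 76 / 85 73 61 / 70 67 82

The 9 entries sum to 657, so each line sums to 657/3 = 219.
The remaining cell in column 1 is (2,1) = 219 − 134 = 85.
Using column 3: 76 + 61 + ? → (3,3) = 219 − 137 = 82.
Using main diagonal: 64 + 82 + ? → (2,2) = 219 − 146 = 73.
Row 3: 70 + 82 + ? = 219, so (3,2) = 67.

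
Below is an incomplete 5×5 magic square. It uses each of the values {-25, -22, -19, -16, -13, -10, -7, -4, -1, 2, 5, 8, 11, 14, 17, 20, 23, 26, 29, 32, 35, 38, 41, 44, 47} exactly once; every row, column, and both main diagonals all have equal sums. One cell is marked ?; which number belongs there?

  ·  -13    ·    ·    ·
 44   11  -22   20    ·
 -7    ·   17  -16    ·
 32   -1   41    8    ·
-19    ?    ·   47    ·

The 25 entries sum to 275, so each line sums to 275/5 = 55.
Row 2 must total 55; the given cells sum to 53, so (2,5) = 2.
Row 4: 32 + (-1) + 41 + 8 + ? = 55, so (4,5) = -25.
Column 1 needs 55; the known cells sum to 50, so (1,1) = 5.
Column 4: 20 + (-16) + 8 + 47 + ? = 55, so (1,4) = -4.
The remaining cell in main diagonal is (5,5) = 55 − 41 = 14.
Anti-diagonal must total 55; the given cells sum to 17, so (1,5) = 38.
Row 1: 5 + (-13) + (-4) + 38 + ? = 55, so (1,3) = 29.
The remaining cell in column 3 is (5,3) = 55 − 65 = -10.
Using column 5: 38 + 2 + (-25) + 14 + ? → (3,5) = 55 − 29 = 26.
The remaining cell in row 3 is (3,2) = 55 − 20 = 35.
Row 5: -19 + (-10) + 47 + 14 + ? = 55, so (5,2) = 23.

23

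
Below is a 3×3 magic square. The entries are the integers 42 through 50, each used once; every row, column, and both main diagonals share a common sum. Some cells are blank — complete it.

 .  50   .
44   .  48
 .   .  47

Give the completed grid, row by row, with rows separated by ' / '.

45 50 43 / 44 46 48 / 49 42 47

The entries are 42 through 50, which sum to 414, so each line sums to 414/3 = 138.
From row 2, 138 − (44 + 48) gives (2,2) = 46.
Using column 2: 50 + 46 + ? → (3,2) = 138 − 96 = 42.
The remaining cell in column 3 is (1,3) = 138 − 95 = 43.
Main diagonal needs 138; the known cells sum to 93, so (1,1) = 45.
From anti-diagonal, 138 − (43 + 46) gives (3,1) = 49.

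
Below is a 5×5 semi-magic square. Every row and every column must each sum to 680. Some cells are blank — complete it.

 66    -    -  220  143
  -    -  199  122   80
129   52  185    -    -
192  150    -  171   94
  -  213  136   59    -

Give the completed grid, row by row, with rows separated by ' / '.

Using row 4: 192 + 150 + 171 + 94 + ? → (4,3) = 680 − 607 = 73.
Column 3: 199 + 185 + 73 + 136 + ? = 680, so (1,3) = 87.
From column 4, 680 − (220 + 122 + 171 + 59) gives (3,4) = 108.
Using row 1: 66 + 87 + 220 + 143 + ? → (1,2) = 680 − 516 = 164.
Row 3 must total 680; the given cells sum to 474, so (3,5) = 206.
Using column 2: 164 + 52 + 150 + 213 + ? → (2,2) = 680 − 579 = 101.
From column 5, 680 − (143 + 80 + 206 + 94) gives (5,5) = 157.
The remaining cell in row 2 is (2,1) = 680 − 502 = 178.
Row 5 must total 680; the given cells sum to 565, so (5,1) = 115.

66 164 87 220 143 / 178 101 199 122 80 / 129 52 185 108 206 / 192 150 73 171 94 / 115 213 136 59 157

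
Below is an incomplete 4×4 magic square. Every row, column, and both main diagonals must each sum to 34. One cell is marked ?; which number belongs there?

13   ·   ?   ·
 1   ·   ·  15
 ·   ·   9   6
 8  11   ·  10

4

Row 4 needs 34; the known cells sum to 29, so (4,3) = 5.
Column 1 needs 34; the known cells sum to 22, so (3,1) = 12.
Column 4: 15 + 6 + 10 + ? = 34, so (1,4) = 3.
Using main diagonal: 13 + 9 + 10 + ? → (2,2) = 34 − 32 = 2.
Row 2 needs 34; the known cells sum to 18, so (2,3) = 16.
Row 3 needs 34; the known cells sum to 27, so (3,2) = 7.
Using column 2: 2 + 7 + 11 + ? → (1,2) = 34 − 20 = 14.
Using column 3: 16 + 9 + 5 + ? → (1,3) = 34 − 30 = 4.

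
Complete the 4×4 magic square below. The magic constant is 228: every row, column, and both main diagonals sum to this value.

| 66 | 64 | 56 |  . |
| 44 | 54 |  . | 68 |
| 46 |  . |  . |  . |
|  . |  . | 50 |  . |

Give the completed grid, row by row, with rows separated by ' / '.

66 64 56 42 / 44 54 62 68 / 46 52 60 70 / 72 58 50 48

From row 1, 228 − (66 + 64 + 56) gives (1,4) = 42.
The remaining cell in row 2 is (2,3) = 228 − 166 = 62.
From column 1, 228 − (66 + 44 + 46) gives (4,1) = 72.
The remaining cell in column 3 is (3,3) = 228 − 168 = 60.
Using main diagonal: 66 + 54 + 60 + ? → (4,4) = 228 − 180 = 48.
The remaining cell in anti-diagonal is (3,2) = 228 − 176 = 52.
From row 3, 228 − (46 + 52 + 60) gives (3,4) = 70.
Row 4 needs 228; the known cells sum to 170, so (4,2) = 58.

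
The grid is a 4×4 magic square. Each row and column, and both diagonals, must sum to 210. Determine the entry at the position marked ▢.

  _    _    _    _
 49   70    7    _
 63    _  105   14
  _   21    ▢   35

Row 2 needs 210; the known cells sum to 126, so (2,4) = 84.
Using row 3: 63 + 105 + 14 + ? → (3,2) = 210 − 182 = 28.
Using column 2: 70 + 28 + 21 + ? → (1,2) = 210 − 119 = 91.
From column 4, 210 − (84 + 14 + 35) gives (1,4) = 77.
Main diagonal: 70 + 105 + 35 + ? = 210, so (1,1) = 0.
Anti-diagonal needs 210; the known cells sum to 112, so (4,1) = 98.
Row 1 needs 210; the known cells sum to 168, so (1,3) = 42.
From row 4, 210 − (98 + 21 + 35) gives (4,3) = 56.

56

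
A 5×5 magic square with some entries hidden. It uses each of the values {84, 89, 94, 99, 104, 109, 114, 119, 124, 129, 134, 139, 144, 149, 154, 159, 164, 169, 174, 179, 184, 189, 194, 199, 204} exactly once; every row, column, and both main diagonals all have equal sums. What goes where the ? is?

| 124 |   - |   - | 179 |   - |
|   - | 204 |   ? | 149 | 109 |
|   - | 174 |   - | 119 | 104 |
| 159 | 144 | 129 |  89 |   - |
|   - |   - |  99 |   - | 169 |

The 25 entries sum to 3600, so each line sums to 3600/5 = 720.
Using row 4: 159 + 144 + 129 + 89 + ? → (4,5) = 720 − 521 = 199.
Column 4 needs 720; the known cells sum to 536, so (5,4) = 184.
Column 5 needs 720; the known cells sum to 581, so (1,5) = 139.
From main diagonal, 720 − (124 + 204 + 89 + 169) gives (3,3) = 134.
Anti-diagonal needs 720; the known cells sum to 566, so (5,1) = 154.
Row 3: 174 + 134 + 119 + 104 + ? = 720, so (3,1) = 189.
Row 5 must total 720; the given cells sum to 606, so (5,2) = 114.
From column 1, 720 − (124 + 189 + 159 + 154) gives (2,1) = 94.
The remaining cell in column 2 is (1,2) = 720 − 636 = 84.
Row 1: 124 + 84 + 179 + 139 + ? = 720, so (1,3) = 194.
Row 2 must total 720; the given cells sum to 556, so (2,3) = 164.

164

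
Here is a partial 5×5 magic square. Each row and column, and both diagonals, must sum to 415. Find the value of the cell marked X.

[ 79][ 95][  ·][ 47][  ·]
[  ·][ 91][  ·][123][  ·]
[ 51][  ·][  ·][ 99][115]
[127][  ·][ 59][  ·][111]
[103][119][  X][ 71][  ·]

From column 1, 415 − (79 + 51 + 127 + 103) gives (2,1) = 55.
The remaining cell in column 4 is (4,4) = 415 − 340 = 75.
From row 4, 415 − (127 + 59 + 75 + 111) gives (4,2) = 43.
Column 2: 95 + 91 + 43 + 119 + ? = 415, so (3,2) = 67.
Using row 3: 51 + 67 + 99 + 115 + ? → (3,3) = 415 − 332 = 83.
The remaining cell in main diagonal is (5,5) = 415 − 328 = 87.
The remaining cell in anti-diagonal is (1,5) = 415 − 352 = 63.
Row 1 needs 415; the known cells sum to 284, so (1,3) = 131.
Row 5: 103 + 119 + 71 + 87 + ? = 415, so (5,3) = 35.

35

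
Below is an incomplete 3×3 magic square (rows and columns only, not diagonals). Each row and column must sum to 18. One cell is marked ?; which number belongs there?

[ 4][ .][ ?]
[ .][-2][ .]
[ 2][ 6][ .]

0

Row 3 must total 18; the given cells sum to 8, so (3,3) = 10.
Column 1 must total 18; the given cells sum to 6, so (2,1) = 12.
Column 2 needs 18; the known cells sum to 4, so (1,2) = 14.
Row 1: 4 + 14 + ? = 18, so (1,3) = 0.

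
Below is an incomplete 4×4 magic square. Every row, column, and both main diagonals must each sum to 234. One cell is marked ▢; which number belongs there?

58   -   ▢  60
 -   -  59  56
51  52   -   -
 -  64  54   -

55

Using anti-diagonal: 60 + 59 + 52 + ? → (4,1) = 234 − 171 = 63.
Using row 4: 63 + 64 + 54 + ? → (4,4) = 234 − 181 = 53.
From column 1, 234 − (58 + 51 + 63) gives (2,1) = 62.
Using column 4: 60 + 56 + 53 + ? → (3,4) = 234 − 169 = 65.
Row 2 must total 234; the given cells sum to 177, so (2,2) = 57.
Row 3 needs 234; the known cells sum to 168, so (3,3) = 66.
From column 2, 234 − (57 + 52 + 64) gives (1,2) = 61.
Column 3: 59 + 66 + 54 + ? = 234, so (1,3) = 55.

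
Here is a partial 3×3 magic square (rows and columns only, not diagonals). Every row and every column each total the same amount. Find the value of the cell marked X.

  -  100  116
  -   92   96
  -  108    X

Column 2 is complete and sums to 300; that is the magic constant.
The remaining cell in row 1 is (1,1) = 300 − 216 = 84.
Row 2 must total 300; the given cells sum to 188, so (2,1) = 112.
Column 1: 84 + 112 + ? = 300, so (3,1) = 104.
The remaining cell in column 3 is (3,3) = 300 − 212 = 88.

88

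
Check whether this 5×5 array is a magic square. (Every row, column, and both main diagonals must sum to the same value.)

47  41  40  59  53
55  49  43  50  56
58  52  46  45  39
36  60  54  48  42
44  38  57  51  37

No — main diagonal sums to 227 but row 2 sums to 253.

Row 1: 47 + 41 + 40 + 59 + 53 = 240.
Row 2: 55 + 49 + 43 + 50 + 56 = 253.
Row 3: 58 + 52 + 46 + 45 + 39 = 240.
Row 4: 36 + 60 + 54 + 48 + 42 = 240.
Row 5: 44 + 38 + 57 + 51 + 37 = 227.
Column 1: 47 + 55 + 58 + 36 + 44 = 240.
Column 2: 41 + 49 + 52 + 60 + 38 = 240.
Column 3: 40 + 43 + 46 + 54 + 57 = 240.
Column 4: 59 + 50 + 45 + 48 + 51 = 253.
Column 5: 53 + 56 + 39 + 42 + 37 = 227.
Main diagonal: 47 + 49 + 46 + 48 + 37 = 227.
Anti-diagonal: 53 + 50 + 46 + 60 + 44 = 253.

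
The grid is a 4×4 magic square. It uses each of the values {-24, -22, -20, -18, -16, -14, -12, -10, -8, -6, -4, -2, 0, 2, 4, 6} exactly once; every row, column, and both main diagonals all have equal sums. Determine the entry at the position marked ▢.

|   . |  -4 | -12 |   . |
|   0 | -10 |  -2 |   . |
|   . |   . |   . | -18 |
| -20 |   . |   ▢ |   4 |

-14

The 16 entries sum to -144, so each line sums to -144/4 = -36.
The remaining cell in row 2 is (2,4) = -36 − (-12) = -24.
Column 4: -24 + (-18) + 4 + ? = -36, so (1,4) = 2.
The remaining cell in anti-diagonal is (3,2) = -36 − (-20) = -16.
Row 1: -4 + (-12) + 2 + ? = -36, so (1,1) = -22.
Using column 1: -22 + 0 + (-20) + ? → (3,1) = -36 − (-42) = 6.
Using column 2: -4 + (-10) + (-16) + ? → (4,2) = -36 − (-30) = -6.
Using main diagonal: -22 + (-10) + 4 + ? → (3,3) = -36 − (-28) = -8.
Row 4: -20 + (-6) + 4 + ? = -36, so (4,3) = -14.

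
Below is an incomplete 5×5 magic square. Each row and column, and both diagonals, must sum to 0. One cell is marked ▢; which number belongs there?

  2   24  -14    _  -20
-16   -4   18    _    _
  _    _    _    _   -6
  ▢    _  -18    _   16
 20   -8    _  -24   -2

-12

Row 1 must total 0; the given cells sum to -8, so (1,4) = 8.
Row 5 needs 0; the known cells sum to -14, so (5,3) = 14.
Using column 3: -14 + 18 + (-18) + 14 + ? → (3,3) = 0 − 0 = 0.
Column 5: -20 + (-6) + 16 + (-2) + ? = 0, so (2,5) = 12.
The remaining cell in main diagonal is (4,4) = 0 − (-4) = 4.
Row 2: -16 + (-4) + 18 + 12 + ? = 0, so (2,4) = -10.
The remaining cell in column 4 is (3,4) = 0 − (-22) = 22.
Using anti-diagonal: -20 + (-10) + 0 + 20 + ? → (4,2) = 0 − (-10) = 10.
From row 4, 0 − (10 + (-18) + 4 + 16) gives (4,1) = -12.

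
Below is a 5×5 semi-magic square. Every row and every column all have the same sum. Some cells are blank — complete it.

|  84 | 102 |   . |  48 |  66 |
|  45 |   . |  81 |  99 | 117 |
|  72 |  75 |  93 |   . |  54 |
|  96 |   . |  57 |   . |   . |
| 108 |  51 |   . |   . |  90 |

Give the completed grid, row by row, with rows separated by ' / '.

84 102 105 48 66 / 45 63 81 99 117 / 72 75 93 111 54 / 96 114 57 60 78 / 108 51 69 87 90

Column 1 is already complete: 84 + 45 + 72 + 96 + 108 = 405, so that is the magic constant.
Row 1: 84 + 102 + 48 + 66 + ? = 405, so (1,3) = 105.
Row 2 must total 405; the given cells sum to 342, so (2,2) = 63.
Row 3: 72 + 75 + 93 + 54 + ? = 405, so (3,4) = 111.
Column 2: 102 + 63 + 75 + 51 + ? = 405, so (4,2) = 114.
Column 3 needs 405; the known cells sum to 336, so (5,3) = 69.
Using column 5: 66 + 117 + 54 + 90 + ? → (4,5) = 405 − 327 = 78.
Using row 4: 96 + 114 + 57 + 78 + ? → (4,4) = 405 − 345 = 60.
Row 5 needs 405; the known cells sum to 318, so (5,4) = 87.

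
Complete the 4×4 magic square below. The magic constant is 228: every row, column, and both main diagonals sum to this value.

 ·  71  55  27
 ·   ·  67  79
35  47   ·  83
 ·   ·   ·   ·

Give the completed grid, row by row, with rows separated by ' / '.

75 71 55 27 / 31 51 67 79 / 35 47 63 83 / 87 59 43 39

From row 1, 228 − (71 + 55 + 27) gives (1,1) = 75.
The remaining cell in row 3 is (3,3) = 228 − 165 = 63.
The remaining cell in column 3 is (4,3) = 228 − 185 = 43.
Column 4: 27 + 79 + 83 + ? = 228, so (4,4) = 39.
The remaining cell in main diagonal is (2,2) = 228 − 177 = 51.
From anti-diagonal, 228 − (27 + 67 + 47) gives (4,1) = 87.
Row 2 needs 228; the known cells sum to 197, so (2,1) = 31.
Row 4 needs 228; the known cells sum to 169, so (4,2) = 59.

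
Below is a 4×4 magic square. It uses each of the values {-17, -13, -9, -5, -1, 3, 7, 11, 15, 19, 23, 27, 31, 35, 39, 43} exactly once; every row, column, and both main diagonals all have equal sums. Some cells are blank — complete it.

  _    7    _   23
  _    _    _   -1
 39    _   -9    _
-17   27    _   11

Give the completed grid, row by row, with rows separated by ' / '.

The 16 entries sum to 208, so each line sums to 208/4 = 52.
Using row 4: -17 + 27 + 11 + ? → (4,3) = 52 − 21 = 31.
Column 4: 23 + (-1) + 11 + ? = 52, so (3,4) = 19.
Row 3: 39 + (-9) + 19 + ? = 52, so (3,2) = 3.
Column 2 must total 52; the given cells sum to 37, so (2,2) = 15.
The remaining cell in main diagonal is (1,1) = 52 − 17 = 35.
The remaining cell in anti-diagonal is (2,3) = 52 − 9 = 43.
From row 1, 52 − (35 + 7 + 23) gives (1,3) = -13.
Using row 2: 15 + 43 + (-1) + ? → (2,1) = 52 − 57 = -5.

35 7 -13 23 / -5 15 43 -1 / 39 3 -9 19 / -17 27 31 11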